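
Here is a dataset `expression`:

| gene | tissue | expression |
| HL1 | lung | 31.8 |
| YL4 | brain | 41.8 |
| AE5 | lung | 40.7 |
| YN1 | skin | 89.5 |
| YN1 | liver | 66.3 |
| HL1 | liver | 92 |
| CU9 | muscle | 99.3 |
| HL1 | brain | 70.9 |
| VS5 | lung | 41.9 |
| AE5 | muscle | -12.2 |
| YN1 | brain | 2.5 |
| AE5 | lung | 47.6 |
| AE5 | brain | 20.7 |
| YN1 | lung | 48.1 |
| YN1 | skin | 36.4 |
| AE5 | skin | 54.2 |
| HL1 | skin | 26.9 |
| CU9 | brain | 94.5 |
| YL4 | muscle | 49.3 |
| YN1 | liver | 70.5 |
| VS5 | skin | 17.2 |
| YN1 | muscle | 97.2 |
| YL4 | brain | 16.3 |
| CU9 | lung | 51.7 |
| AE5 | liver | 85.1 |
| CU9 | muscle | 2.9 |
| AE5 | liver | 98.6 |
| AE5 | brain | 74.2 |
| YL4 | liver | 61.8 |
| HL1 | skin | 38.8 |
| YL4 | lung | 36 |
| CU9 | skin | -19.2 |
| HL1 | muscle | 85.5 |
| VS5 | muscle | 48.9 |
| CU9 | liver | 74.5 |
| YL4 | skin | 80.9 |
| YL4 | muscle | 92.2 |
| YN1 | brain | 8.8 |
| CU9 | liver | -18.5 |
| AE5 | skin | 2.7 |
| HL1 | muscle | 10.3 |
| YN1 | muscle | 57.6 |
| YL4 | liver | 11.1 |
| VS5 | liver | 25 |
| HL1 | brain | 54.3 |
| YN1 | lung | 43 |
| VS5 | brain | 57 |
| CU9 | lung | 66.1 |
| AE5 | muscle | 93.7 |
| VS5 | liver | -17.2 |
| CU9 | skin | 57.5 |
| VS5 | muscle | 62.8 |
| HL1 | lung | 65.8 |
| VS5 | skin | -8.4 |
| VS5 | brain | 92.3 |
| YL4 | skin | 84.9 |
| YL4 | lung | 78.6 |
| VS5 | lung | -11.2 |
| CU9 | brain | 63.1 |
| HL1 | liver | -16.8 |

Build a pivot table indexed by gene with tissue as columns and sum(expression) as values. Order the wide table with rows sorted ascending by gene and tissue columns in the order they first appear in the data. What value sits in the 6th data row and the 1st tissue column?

With rows sorted ascending by gene, row 6 is gene=YN1. tissue columns in first-appearance order: lung, brain, skin, liver, muscle; column 1 is lung.
Long rows with gene=YN1, tissue=lung: 48.1 + 43 = 91.1.

91.1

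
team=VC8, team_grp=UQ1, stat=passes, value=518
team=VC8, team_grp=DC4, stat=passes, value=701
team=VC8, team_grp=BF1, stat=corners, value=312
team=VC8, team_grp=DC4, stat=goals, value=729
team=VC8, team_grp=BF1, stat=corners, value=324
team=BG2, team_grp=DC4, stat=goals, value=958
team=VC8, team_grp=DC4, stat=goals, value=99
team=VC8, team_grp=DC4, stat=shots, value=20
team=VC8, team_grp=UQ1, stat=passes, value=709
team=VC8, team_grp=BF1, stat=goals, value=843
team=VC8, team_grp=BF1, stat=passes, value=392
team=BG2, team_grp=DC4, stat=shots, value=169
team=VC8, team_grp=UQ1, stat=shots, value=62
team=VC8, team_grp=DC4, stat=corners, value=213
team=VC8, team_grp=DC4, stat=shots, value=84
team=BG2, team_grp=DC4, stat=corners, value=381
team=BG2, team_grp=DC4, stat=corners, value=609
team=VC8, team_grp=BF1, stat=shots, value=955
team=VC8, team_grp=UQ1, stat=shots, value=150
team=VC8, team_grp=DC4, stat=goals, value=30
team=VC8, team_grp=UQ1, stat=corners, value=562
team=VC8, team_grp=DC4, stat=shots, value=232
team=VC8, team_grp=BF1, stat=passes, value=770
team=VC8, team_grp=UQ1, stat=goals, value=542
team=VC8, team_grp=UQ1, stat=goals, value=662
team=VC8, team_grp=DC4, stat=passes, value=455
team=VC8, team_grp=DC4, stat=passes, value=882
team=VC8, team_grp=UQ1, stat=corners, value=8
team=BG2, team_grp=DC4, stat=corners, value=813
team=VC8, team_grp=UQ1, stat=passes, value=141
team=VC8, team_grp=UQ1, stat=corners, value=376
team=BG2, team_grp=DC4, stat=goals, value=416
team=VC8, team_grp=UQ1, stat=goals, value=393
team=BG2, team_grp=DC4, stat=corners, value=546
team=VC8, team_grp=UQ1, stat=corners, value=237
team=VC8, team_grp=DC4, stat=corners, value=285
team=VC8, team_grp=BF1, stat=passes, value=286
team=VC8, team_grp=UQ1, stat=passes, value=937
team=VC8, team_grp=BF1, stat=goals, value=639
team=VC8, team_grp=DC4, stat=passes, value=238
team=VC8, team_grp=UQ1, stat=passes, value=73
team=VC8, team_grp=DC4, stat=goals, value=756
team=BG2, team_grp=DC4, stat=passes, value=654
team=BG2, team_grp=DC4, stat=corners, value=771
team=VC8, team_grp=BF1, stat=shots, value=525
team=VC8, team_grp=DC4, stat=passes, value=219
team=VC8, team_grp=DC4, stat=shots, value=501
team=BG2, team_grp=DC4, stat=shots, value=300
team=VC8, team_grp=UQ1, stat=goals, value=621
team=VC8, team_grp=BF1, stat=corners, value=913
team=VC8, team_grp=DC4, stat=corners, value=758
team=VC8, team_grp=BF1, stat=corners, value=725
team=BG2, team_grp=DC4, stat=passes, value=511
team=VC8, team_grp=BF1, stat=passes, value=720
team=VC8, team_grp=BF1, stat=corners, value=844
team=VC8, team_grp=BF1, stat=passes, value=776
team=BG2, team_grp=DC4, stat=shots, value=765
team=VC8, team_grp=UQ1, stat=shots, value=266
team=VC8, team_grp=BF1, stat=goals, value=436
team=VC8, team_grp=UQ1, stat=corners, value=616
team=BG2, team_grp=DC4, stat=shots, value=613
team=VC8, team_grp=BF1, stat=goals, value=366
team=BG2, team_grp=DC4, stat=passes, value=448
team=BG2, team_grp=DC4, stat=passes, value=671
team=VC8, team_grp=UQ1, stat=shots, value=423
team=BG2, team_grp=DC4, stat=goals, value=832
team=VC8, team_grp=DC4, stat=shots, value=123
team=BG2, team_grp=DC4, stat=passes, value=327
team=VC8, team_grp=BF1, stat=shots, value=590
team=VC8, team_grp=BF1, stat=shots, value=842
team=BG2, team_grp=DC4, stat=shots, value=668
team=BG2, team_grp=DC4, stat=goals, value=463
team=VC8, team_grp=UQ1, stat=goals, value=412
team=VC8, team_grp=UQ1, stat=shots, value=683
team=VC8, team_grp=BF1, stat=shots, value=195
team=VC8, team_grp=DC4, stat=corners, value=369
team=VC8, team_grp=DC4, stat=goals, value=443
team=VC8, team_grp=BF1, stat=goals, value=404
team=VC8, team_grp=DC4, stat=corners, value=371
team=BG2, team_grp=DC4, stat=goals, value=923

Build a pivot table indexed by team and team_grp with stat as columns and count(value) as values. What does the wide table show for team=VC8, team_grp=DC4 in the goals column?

5

Rows with team=VC8, team_grp=DC4 and stat=goals: value values are 729, 99, 30, 756, 443.
5 rows match — count = 5.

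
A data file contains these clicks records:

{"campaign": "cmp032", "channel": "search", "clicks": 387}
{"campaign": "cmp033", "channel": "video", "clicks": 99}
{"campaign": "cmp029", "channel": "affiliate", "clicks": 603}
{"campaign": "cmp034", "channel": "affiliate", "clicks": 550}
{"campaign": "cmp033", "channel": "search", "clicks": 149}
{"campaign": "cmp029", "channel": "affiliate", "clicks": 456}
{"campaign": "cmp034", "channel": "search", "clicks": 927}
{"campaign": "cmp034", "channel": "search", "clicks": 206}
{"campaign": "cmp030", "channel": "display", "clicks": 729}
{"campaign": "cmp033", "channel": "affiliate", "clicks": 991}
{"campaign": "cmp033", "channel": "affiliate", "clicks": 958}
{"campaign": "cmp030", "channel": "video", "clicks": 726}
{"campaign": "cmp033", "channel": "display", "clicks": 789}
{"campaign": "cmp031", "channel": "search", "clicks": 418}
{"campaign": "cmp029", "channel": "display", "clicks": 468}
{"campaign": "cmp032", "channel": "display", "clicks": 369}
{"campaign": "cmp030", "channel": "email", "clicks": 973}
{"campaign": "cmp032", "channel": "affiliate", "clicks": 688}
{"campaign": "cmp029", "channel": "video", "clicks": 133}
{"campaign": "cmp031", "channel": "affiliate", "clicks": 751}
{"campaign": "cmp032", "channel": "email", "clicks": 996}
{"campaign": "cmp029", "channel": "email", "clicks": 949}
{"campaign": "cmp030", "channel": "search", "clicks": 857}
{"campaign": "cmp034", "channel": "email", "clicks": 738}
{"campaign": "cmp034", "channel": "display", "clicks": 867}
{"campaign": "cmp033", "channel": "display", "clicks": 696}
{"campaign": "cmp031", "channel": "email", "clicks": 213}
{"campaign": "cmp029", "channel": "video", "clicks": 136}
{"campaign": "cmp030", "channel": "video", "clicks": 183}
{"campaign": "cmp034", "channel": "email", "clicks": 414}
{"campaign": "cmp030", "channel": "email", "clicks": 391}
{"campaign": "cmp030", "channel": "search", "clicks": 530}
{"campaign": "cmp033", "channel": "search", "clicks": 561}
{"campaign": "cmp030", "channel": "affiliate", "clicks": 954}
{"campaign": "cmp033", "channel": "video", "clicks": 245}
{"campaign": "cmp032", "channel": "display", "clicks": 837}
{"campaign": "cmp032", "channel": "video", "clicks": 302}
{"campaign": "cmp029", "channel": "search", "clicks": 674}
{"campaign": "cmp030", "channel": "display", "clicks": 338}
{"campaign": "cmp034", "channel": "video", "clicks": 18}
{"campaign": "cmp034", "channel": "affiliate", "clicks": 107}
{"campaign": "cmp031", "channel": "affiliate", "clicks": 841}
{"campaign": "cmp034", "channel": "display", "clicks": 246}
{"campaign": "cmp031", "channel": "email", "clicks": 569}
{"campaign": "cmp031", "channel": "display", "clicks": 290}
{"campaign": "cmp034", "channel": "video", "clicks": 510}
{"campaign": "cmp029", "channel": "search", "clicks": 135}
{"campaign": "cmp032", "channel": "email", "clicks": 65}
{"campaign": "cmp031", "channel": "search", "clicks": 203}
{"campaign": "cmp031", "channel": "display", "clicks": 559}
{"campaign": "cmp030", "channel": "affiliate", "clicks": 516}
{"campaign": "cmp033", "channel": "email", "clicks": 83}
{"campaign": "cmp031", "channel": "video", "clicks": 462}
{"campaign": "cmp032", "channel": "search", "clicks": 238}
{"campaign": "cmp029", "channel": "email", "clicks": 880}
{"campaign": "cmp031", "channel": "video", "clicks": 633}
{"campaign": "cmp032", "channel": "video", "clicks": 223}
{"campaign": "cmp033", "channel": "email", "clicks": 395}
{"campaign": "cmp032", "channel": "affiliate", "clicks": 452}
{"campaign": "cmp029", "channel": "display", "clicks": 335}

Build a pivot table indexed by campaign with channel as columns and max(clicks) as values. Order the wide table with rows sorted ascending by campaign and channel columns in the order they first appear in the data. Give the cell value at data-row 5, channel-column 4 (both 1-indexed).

With rows sorted ascending by campaign, row 5 is campaign=cmp033. channel columns in first-appearance order: search, video, affiliate, display, email; column 4 is display.
Long rows with campaign=cmp033, channel=display: max(789, 696) = 789.

789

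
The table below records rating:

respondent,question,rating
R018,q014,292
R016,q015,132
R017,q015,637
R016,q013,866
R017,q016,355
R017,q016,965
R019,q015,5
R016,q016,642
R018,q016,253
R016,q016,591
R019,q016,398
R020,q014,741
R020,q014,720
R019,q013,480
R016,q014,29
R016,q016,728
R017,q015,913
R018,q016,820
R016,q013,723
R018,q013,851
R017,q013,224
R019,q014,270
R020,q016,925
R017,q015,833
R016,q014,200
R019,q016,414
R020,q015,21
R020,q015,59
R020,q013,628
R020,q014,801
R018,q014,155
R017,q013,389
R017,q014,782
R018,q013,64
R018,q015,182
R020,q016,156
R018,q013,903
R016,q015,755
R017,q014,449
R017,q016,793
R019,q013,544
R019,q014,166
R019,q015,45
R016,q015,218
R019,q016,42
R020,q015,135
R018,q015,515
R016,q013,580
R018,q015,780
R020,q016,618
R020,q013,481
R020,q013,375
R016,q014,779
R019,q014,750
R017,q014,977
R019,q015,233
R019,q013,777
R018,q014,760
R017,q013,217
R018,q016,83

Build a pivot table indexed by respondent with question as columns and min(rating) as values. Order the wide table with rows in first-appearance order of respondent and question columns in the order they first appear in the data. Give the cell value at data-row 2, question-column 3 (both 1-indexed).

580

With rows in first-appearance order of respondent, row 2 is respondent=R016. question columns in first-appearance order: q014, q015, q013, q016; column 3 is q013.
Long rows with respondent=R016, question=q013: min(866, 723, 580) = 580.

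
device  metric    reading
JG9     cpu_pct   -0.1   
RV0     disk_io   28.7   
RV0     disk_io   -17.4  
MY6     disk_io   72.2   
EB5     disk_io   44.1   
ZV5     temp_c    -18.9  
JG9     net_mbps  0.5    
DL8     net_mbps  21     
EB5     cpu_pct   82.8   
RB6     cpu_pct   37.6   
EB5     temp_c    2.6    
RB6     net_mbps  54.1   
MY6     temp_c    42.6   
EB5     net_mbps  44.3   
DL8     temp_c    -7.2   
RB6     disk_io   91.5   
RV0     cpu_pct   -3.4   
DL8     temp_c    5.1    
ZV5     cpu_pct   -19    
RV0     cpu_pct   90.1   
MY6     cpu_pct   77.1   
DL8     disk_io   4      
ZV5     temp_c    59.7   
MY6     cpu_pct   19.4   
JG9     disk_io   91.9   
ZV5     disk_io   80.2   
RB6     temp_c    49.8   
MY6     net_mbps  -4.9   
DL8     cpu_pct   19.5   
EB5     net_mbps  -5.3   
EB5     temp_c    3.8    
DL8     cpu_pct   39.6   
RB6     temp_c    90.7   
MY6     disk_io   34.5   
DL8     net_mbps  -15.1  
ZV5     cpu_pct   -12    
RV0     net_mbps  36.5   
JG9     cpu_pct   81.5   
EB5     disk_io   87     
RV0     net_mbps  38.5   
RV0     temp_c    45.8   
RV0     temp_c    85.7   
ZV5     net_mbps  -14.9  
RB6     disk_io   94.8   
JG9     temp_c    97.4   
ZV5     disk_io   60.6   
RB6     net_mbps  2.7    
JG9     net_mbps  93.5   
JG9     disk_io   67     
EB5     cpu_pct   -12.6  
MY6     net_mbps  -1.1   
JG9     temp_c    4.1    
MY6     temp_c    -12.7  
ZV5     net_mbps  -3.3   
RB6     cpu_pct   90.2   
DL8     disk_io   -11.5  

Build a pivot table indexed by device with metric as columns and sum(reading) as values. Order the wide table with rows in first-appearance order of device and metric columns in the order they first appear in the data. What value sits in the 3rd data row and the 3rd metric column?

29.9

With rows in first-appearance order of device, row 3 is device=MY6. metric columns in first-appearance order: cpu_pct, disk_io, temp_c, net_mbps; column 3 is temp_c.
Long rows with device=MY6, metric=temp_c: 42.6 + -12.7 = 29.9.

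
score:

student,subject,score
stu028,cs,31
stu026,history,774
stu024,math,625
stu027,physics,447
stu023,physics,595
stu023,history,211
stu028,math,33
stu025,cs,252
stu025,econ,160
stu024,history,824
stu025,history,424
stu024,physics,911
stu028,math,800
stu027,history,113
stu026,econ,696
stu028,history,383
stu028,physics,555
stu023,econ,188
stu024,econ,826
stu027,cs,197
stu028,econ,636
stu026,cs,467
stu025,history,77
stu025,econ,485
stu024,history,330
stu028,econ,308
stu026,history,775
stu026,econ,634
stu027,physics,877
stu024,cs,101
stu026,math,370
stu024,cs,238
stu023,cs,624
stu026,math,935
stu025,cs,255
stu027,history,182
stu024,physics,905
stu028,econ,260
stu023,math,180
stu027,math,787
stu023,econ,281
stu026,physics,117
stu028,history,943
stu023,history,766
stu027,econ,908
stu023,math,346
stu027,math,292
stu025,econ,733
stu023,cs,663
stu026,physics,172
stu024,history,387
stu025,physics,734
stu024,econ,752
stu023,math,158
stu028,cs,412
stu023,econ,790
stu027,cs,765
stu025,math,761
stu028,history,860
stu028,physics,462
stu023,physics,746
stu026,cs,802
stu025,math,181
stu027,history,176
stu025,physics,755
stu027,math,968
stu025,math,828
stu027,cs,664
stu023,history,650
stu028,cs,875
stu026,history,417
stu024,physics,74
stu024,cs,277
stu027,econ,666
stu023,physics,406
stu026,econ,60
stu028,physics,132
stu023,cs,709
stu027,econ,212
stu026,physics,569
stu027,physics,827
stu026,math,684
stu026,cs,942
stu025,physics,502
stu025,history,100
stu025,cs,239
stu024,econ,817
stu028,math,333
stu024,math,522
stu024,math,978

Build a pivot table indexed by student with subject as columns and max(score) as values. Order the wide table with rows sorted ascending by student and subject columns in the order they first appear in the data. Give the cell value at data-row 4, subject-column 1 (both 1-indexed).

942

With rows sorted ascending by student, row 4 is student=stu026. subject columns in first-appearance order: cs, history, math, physics, econ; column 1 is cs.
Long rows with student=stu026, subject=cs: max(467, 802, 942) = 942.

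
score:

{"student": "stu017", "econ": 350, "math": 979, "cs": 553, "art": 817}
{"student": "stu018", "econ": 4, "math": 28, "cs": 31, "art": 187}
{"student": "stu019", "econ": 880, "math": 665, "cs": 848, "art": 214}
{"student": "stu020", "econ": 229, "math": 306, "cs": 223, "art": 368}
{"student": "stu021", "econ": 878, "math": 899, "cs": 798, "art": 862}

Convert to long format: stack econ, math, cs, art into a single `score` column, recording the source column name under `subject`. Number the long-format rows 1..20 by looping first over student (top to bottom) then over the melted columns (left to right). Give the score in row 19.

20 rows total (5 × 4). Row 19: index ⌊(19-1)/4⌋ = 4 into student → stu021; (19-1) mod 4 = 2 into the melted columns → cs.
So row 19 is (stu021, cs, 798); score = 798.

798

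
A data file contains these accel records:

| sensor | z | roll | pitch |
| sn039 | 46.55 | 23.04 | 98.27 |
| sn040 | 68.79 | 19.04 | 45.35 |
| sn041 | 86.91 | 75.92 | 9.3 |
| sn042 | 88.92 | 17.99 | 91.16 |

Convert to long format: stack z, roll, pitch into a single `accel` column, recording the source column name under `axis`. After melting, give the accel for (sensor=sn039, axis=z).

Unpivoting turns each (sensor, wide-column) pair into one long row.
The wide cell at row sn039, column z holds 46.55, so the long row (sn039, z) has accel=46.55.

46.55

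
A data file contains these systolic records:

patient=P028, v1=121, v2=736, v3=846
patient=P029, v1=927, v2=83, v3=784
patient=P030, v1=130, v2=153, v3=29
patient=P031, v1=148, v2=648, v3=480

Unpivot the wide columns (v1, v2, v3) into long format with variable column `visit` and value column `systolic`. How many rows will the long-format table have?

4 patient values × 3 melted columns = 12 rows.

12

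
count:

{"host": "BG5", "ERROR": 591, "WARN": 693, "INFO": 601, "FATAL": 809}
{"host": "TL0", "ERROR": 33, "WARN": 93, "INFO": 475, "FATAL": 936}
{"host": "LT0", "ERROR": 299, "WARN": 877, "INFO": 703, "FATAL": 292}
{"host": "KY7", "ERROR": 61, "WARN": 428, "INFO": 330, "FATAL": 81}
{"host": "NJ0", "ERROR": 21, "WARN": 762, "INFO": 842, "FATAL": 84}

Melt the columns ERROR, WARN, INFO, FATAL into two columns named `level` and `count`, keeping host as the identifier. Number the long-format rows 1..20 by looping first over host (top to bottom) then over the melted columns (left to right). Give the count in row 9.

299

20 rows total (5 × 4). Row 9: index ⌊(9-1)/4⌋ = 2 into host → LT0; (9-1) mod 4 = 0 into the melted columns → ERROR.
So row 9 is (LT0, ERROR, 299); count = 299.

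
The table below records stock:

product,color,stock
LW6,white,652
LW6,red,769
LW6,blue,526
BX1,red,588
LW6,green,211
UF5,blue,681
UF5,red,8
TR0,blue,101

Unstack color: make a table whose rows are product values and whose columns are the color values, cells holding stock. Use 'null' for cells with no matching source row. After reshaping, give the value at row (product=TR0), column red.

No long-format row has product=TR0 and color=red, so the cell is null.

null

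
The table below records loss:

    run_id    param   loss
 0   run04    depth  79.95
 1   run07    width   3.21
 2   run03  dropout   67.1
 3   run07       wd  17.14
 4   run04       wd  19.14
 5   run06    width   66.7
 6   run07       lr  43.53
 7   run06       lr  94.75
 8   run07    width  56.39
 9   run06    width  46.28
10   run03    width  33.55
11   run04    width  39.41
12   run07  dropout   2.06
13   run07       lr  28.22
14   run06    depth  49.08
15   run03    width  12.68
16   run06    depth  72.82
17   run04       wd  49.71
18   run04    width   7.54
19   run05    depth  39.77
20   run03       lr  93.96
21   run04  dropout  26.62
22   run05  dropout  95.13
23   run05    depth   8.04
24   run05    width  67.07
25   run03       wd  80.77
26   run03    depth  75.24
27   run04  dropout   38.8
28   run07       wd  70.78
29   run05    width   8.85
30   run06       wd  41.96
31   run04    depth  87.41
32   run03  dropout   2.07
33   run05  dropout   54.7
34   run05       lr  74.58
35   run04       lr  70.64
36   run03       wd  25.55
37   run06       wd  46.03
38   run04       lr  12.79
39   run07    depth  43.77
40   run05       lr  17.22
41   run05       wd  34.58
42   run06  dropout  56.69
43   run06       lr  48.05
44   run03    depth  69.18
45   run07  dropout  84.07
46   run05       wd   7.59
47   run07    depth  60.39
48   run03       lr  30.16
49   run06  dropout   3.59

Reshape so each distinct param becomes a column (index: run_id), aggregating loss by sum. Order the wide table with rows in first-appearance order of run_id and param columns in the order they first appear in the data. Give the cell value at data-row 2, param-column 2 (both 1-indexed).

59.60

With rows in first-appearance order of run_id, row 2 is run_id=run07. param columns in first-appearance order: depth, width, dropout, wd, lr; column 2 is width.
Long rows with run_id=run07, param=width: 3.21 + 56.39 = 59.60.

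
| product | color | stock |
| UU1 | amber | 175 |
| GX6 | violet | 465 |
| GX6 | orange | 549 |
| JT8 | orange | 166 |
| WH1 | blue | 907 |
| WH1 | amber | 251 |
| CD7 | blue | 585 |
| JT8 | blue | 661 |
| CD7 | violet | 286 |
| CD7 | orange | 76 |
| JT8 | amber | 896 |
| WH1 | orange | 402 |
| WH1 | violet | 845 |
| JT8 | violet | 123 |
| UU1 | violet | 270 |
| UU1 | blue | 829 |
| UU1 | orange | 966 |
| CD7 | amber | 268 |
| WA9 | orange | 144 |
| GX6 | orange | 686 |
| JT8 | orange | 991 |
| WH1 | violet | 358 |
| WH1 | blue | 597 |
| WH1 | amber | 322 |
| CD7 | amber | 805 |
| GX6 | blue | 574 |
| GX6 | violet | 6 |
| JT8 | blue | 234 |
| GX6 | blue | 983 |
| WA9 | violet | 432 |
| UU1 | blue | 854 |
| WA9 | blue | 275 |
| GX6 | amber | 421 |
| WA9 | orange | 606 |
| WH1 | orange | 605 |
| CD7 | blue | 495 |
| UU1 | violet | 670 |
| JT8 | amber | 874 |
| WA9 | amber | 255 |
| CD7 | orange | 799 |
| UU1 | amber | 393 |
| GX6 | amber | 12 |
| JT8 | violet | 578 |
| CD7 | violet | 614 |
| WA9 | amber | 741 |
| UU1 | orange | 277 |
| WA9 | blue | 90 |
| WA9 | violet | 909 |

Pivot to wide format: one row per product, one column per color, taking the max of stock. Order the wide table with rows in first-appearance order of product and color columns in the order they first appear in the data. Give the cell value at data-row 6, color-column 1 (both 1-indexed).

With rows in first-appearance order of product, row 6 is product=WA9. color columns in first-appearance order: amber, violet, orange, blue; column 1 is amber.
Long rows with product=WA9, color=amber: max(255, 741) = 741.

741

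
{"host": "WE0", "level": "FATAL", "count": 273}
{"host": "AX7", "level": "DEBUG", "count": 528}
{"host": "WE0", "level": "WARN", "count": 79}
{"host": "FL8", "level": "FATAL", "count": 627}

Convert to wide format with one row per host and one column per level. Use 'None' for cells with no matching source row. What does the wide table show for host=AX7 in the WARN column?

None

No long-format row has host=AX7 and level=WARN, so the cell is None.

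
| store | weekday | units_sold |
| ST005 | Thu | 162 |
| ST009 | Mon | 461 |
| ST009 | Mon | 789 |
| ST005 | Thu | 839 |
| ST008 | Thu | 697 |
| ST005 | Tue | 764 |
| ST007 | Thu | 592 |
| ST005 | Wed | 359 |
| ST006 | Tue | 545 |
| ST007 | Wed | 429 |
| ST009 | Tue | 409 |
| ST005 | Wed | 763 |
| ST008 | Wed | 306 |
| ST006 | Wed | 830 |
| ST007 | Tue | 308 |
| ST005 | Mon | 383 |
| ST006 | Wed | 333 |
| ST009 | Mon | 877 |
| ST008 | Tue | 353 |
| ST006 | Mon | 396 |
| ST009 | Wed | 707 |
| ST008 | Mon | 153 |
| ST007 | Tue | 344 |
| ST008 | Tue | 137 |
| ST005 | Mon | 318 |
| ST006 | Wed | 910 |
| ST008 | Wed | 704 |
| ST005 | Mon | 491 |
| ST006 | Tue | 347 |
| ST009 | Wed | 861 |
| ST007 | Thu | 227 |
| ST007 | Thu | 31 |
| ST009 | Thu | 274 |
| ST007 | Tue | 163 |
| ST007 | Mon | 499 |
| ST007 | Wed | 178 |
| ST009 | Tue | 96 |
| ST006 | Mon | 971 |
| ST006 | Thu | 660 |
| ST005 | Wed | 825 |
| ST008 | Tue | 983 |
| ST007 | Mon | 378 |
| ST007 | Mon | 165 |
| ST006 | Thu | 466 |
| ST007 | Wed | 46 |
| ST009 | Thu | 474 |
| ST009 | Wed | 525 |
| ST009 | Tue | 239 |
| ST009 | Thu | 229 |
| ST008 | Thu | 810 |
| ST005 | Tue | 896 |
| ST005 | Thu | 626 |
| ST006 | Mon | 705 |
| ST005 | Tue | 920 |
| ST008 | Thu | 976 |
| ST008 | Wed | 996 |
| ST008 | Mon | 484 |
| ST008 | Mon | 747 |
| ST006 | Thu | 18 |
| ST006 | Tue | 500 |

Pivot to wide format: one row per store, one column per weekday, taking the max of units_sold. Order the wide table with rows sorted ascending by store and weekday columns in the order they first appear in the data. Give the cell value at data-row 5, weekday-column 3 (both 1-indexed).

With rows sorted ascending by store, row 5 is store=ST009. weekday columns in first-appearance order: Thu, Mon, Tue, Wed; column 3 is Tue.
Long rows with store=ST009, weekday=Tue: max(409, 96, 239) = 409.

409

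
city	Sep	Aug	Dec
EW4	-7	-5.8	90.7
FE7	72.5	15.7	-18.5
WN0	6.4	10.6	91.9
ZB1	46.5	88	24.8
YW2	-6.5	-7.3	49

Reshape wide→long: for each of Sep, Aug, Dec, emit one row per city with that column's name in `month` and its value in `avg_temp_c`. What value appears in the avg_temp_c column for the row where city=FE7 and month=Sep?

Unpivoting turns each (city, wide-column) pair into one long row.
The wide cell at row FE7, column Sep holds 72.5, so the long row (FE7, Sep) has avg_temp_c=72.5.

72.5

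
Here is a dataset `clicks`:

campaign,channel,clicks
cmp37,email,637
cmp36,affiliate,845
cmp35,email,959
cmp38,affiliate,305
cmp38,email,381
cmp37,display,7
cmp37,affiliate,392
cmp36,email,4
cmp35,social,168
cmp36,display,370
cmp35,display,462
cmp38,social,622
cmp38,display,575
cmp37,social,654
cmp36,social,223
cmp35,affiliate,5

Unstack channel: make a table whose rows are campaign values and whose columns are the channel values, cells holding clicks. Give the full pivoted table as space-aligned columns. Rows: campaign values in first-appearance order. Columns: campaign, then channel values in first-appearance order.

campaign  email  affiliate  display  social
cmp37     637    392        7        654   
cmp36     4      845        370      223   
cmp35     959    5          462      168   
cmp38     381    305        575      622   

Columns: campaign plus the 4 distinct channel values (email, affiliate, display, social).
For example, row cmp37 column email takes clicks=637 from the long row (cmp37, email).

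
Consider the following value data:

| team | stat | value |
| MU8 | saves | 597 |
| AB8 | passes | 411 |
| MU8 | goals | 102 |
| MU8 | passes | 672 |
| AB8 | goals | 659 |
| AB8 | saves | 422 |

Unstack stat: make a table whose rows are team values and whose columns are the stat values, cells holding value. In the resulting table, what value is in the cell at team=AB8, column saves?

Wide layout: rows indexed by team, columns are the 3 distinct stat values (saves, passes, goals).
Cell (team=AB8, stat=saves) draws from the long row where team=AB8 and stat=saves, which has value=422.

422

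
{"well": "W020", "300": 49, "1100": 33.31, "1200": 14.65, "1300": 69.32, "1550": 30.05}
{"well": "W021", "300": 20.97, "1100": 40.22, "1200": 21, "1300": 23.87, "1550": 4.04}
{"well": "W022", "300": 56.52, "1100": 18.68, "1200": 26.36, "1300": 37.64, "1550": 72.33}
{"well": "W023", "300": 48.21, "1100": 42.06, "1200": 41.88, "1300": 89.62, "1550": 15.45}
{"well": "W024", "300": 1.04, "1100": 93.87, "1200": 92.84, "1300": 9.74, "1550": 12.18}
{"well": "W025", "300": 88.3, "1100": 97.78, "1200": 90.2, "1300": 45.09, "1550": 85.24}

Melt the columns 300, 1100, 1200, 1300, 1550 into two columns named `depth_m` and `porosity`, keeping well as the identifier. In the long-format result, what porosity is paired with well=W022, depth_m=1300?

37.64

Unpivoting turns each (well, wide-column) pair into one long row.
The wide cell at row W022, column 1300 holds 37.64, so the long row (W022, 1300) has porosity=37.64.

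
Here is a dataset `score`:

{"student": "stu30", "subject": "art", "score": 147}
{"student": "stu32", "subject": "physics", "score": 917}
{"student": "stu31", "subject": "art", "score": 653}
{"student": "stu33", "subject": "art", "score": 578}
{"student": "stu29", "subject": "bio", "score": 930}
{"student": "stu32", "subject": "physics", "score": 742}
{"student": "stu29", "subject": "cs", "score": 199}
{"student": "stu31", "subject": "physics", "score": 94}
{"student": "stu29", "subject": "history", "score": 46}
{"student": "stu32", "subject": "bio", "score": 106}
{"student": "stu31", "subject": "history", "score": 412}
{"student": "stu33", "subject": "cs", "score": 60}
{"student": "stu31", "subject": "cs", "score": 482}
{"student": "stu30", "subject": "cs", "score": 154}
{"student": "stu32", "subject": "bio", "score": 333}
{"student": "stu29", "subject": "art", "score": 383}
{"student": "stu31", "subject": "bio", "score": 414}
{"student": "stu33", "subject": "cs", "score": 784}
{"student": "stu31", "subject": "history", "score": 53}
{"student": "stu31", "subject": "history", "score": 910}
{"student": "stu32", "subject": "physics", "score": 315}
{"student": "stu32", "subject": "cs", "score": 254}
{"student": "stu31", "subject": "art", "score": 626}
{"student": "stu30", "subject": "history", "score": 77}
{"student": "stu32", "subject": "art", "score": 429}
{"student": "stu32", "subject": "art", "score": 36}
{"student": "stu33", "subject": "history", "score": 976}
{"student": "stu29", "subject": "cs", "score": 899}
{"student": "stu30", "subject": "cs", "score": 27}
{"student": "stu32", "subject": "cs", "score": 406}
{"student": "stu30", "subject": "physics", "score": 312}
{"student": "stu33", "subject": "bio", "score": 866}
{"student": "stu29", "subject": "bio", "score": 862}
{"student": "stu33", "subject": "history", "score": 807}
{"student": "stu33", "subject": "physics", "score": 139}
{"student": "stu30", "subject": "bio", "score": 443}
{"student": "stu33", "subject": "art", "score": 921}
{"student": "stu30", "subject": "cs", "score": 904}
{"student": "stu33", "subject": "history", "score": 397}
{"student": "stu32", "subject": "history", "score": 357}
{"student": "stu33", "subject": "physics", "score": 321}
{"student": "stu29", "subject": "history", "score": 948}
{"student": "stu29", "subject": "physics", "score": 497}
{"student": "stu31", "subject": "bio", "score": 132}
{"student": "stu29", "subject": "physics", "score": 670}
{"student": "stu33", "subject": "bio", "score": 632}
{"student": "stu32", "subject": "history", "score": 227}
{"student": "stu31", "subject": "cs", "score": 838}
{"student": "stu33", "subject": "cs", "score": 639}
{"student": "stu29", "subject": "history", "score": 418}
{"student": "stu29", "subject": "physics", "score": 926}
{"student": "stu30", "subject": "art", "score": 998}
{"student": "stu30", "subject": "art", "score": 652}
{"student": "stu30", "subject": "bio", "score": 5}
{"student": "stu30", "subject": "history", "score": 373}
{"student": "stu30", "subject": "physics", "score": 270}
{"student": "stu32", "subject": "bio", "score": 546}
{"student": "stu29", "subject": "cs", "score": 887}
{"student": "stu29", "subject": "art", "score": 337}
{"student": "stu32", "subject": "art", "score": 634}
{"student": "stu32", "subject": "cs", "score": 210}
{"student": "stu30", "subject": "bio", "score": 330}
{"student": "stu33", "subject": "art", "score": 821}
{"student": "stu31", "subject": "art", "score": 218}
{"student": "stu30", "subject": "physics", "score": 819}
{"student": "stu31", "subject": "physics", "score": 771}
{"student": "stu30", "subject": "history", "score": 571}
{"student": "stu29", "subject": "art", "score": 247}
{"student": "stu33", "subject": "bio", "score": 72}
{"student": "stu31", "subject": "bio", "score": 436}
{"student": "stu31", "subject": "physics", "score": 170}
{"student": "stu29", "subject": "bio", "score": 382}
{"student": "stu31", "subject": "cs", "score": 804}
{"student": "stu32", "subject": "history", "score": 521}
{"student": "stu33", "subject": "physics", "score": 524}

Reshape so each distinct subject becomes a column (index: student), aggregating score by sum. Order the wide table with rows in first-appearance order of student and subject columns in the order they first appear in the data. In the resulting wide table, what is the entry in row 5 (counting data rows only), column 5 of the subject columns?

With rows in first-appearance order of student, row 5 is student=stu29. subject columns in first-appearance order: art, physics, bio, cs, history; column 5 is history.
Long rows with student=stu29, subject=history: 46 + 948 + 418 = 1412.

1412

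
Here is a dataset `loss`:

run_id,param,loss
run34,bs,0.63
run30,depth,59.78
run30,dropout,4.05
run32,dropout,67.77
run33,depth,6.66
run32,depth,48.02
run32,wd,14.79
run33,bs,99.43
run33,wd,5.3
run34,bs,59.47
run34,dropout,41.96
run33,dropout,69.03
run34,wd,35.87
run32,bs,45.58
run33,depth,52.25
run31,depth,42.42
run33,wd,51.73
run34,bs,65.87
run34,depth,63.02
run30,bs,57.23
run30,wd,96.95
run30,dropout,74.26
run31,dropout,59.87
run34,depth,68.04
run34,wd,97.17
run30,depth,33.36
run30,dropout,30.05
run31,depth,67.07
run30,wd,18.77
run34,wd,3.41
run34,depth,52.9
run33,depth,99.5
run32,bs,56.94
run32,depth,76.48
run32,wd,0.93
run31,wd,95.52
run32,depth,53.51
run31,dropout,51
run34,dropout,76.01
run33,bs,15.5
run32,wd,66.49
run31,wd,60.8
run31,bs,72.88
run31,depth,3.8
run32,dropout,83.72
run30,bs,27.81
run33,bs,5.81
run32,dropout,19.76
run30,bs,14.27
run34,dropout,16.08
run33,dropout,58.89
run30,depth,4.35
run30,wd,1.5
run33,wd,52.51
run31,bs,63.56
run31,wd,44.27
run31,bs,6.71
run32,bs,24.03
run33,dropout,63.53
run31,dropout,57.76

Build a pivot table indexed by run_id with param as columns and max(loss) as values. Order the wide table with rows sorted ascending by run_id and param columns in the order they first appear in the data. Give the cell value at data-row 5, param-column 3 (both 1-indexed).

With rows sorted ascending by run_id, row 5 is run_id=run34. param columns in first-appearance order: bs, depth, dropout, wd; column 3 is dropout.
Long rows with run_id=run34, param=dropout: max(41.96, 76.01, 16.08) = 76.01.

76.01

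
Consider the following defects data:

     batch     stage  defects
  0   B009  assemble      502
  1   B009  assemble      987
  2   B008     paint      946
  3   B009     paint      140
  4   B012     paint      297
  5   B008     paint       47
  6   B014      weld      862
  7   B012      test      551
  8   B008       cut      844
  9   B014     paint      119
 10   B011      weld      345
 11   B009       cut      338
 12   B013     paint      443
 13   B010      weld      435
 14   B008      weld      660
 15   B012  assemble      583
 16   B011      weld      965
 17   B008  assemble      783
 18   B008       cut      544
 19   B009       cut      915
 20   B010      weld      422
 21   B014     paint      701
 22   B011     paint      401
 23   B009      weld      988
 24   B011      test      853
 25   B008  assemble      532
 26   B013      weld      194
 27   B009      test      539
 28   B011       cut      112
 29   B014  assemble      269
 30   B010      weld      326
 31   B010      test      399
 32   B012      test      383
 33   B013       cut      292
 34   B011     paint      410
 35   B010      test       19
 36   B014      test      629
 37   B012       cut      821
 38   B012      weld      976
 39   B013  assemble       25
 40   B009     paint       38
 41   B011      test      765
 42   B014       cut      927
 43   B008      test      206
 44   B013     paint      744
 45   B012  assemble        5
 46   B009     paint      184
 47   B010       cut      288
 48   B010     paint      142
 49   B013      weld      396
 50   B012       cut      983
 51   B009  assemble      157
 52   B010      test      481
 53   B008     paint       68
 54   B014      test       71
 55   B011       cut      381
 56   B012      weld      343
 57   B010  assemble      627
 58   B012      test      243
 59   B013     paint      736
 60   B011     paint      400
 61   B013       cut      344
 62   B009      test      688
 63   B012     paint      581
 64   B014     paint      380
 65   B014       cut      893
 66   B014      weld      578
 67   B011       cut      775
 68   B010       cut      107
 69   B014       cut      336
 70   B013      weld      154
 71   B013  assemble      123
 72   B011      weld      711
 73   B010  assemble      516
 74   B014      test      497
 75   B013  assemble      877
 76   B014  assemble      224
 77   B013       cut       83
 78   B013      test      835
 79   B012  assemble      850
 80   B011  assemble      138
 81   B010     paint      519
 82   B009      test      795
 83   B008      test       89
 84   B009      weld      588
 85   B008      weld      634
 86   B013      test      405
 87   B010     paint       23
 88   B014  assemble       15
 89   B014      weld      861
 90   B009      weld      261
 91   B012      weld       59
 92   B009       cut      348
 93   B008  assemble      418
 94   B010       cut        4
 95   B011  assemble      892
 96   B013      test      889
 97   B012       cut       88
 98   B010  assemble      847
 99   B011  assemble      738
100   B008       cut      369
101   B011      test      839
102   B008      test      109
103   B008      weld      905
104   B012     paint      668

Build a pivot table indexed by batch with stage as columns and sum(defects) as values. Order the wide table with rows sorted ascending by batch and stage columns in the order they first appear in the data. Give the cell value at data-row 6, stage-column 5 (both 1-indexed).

With rows sorted ascending by batch, row 6 is batch=B013. stage columns in first-appearance order: assemble, paint, weld, test, cut; column 5 is cut.
Long rows with batch=B013, stage=cut: 292 + 344 + 83 = 719.

719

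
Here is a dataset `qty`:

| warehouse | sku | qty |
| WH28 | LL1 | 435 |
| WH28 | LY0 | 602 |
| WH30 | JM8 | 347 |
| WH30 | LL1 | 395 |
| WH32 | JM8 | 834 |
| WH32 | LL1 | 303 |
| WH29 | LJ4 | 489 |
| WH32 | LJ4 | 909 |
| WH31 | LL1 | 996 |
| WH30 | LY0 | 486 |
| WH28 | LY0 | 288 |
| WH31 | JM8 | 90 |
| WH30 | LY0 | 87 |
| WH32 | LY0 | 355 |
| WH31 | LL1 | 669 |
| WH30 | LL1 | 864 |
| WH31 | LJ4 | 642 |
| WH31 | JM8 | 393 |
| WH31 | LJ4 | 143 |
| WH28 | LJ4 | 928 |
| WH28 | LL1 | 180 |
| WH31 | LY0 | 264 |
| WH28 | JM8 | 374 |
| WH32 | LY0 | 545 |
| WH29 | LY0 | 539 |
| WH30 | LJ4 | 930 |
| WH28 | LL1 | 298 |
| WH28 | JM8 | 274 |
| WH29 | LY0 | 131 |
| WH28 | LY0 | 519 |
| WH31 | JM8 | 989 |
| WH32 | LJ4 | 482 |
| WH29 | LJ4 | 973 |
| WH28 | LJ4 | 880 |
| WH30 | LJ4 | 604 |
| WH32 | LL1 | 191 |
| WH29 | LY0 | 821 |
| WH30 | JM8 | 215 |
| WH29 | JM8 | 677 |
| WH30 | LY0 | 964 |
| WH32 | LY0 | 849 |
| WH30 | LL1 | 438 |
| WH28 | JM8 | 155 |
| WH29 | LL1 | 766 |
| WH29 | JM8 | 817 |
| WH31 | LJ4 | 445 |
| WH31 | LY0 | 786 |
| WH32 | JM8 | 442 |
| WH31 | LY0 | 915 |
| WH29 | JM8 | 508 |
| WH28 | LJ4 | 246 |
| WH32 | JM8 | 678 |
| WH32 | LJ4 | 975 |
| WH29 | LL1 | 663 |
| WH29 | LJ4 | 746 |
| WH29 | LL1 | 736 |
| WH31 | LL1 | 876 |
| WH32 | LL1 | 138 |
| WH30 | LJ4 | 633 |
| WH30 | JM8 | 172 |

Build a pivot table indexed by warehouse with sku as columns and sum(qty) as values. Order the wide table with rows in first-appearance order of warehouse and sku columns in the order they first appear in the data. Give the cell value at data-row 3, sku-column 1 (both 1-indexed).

With rows in first-appearance order of warehouse, row 3 is warehouse=WH32. sku columns in first-appearance order: LL1, LY0, JM8, LJ4; column 1 is LL1.
Long rows with warehouse=WH32, sku=LL1: 303 + 191 + 138 = 632.

632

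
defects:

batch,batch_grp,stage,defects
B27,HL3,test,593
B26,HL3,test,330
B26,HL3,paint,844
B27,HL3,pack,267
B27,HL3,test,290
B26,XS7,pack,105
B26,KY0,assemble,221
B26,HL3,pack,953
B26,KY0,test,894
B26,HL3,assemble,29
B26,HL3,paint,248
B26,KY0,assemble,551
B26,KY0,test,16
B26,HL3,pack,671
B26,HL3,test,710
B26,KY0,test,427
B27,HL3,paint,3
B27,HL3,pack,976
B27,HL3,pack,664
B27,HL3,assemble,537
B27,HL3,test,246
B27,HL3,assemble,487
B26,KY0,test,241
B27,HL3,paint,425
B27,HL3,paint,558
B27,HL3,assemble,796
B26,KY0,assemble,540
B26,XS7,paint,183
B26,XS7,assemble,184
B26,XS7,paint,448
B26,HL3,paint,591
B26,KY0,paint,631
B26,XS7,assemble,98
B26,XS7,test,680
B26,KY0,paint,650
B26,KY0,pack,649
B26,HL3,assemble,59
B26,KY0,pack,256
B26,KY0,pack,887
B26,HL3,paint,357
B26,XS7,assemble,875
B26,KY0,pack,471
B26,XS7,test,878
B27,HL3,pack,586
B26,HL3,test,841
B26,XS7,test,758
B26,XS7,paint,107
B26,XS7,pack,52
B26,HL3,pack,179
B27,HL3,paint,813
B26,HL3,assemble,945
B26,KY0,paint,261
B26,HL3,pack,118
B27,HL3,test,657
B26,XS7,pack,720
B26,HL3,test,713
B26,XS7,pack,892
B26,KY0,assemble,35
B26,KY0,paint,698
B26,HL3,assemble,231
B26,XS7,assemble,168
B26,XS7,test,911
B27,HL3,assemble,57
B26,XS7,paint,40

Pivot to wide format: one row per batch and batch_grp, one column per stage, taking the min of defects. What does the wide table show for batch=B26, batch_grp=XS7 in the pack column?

52

Rows with batch=B26, batch_grp=XS7 and stage=pack: defects values are 105, 52, 720, 892.
min(105, 52, 720, 892) = 52.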